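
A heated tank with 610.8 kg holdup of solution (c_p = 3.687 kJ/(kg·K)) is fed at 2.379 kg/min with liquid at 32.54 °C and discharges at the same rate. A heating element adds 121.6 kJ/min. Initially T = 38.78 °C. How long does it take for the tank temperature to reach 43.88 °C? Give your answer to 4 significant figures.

283.9 min

Heat balance on the well-mixed liquid: M c_p dT/dt = ṁ c_p (T_in − T) + 121.6.
τ = M/ṁ = 256.747 min; T_ss = T_in + Q̇/(ṁ c_p) = 46.4033 °C.
T(t) = T_ss + (T₀ − T_ss) e^(−t/τ). Set T = 43.88:
e^(−t/τ) = (43.88 − 46.4033)/(38.78 − 46.4033) = 0.330997
t = −256.747 · ln(0.330997) = 283.871 min.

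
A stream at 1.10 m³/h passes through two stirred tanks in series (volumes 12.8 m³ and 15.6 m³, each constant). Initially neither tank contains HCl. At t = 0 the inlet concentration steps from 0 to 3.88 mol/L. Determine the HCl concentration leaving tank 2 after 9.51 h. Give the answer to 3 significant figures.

0.658 mol/L

Each tank obeys Vᵢ dCᵢ/dt = Q(Cᵢ₋₁ − Cᵢ), so τᵢ = Vᵢ/Q.
τ₁ = 12.8/1.10 = 11.636 h; τ₂ = 15.6/1.10 = 14.182 h.
Tank 1: C₁ = C_in(1 − e^(−t/τ₁)). Tank 2 (τ₁ ≠ τ₂): C₂ = C_in[1 − (τ₁ e^(−t/τ₁) − τ₂ e^(−t/τ₂))/(τ₁ − τ₂)].
At t = 9.51: e^(−t/τ₁) = 0.44164, e^(−t/τ₂) = 0.51141.
C₂ = 3.88·[1 − (11.636·0.44164 − 14.182·0.51141)/(-2.5455)] = 3.88·0.16961 = 0.65809 mol/L.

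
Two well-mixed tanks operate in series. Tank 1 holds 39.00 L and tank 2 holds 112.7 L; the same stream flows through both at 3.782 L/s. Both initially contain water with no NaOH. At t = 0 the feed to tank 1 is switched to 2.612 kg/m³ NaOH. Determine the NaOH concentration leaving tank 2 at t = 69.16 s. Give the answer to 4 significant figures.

Species balance on tank i: dCᵢ/dt = (Cᵢ₋₁ − Cᵢ)/τᵢ with τᵢ = Vᵢ/Q.
τ₁ = 39.00/3.782 = 10.3120 s; τ₂ = 112.7/3.782 = 29.7990 s.
Tank 1: C₁ = C_in(1 − e^(−t/τ₁)). Tank 2 (τ₁ ≠ τ₂): C₂ = C_in[1 − (τ₁ e^(−t/τ₁) − τ₂ e^(−t/τ₂))/(τ₁ − τ₂)].
At t = 69.16: e^(−t/τ₁) = 0.00122264, e^(−t/τ₂) = 0.0981872.
C₂ = 2.612·[1 − (10.3120·0.00122264 − 29.7990·0.0981872)/(-19.4870)] = 2.612·0.850502 = 2.22151 kg/m³.

2.222 kg/m³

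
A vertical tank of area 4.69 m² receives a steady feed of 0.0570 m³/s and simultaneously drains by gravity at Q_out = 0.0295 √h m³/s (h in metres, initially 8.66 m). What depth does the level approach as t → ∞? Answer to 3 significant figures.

3.73 m

A dh/dt = Q_in − 0.0295 √h. Steady state requires inflow = outflow:
Q_in = 0.0295 √h_ss ⇒ √h_ss = 0.0570/0.0295 = 1.9322.
h_ss = 1.9322² = 3.7334 m. (Since h₀ = 8.66 m > h_ss, the level will fall toward this value.)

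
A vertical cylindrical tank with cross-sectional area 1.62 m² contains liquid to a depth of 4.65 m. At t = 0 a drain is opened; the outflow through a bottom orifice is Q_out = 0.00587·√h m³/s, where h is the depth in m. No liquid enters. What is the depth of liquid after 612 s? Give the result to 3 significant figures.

A dh/dt = −Q_out = −0.00587 √h.
This is separable: 2 d(√h)/dt = −0.00587/A, so √h = √h₀ − (0.00587/(2A)) t.
√h = √4.65 − 0.00587·612/(2·1.62) = 2.1564 − 1.1088 = 1.0476.
h = 1.0476² = 1.0975 m.

1.10 m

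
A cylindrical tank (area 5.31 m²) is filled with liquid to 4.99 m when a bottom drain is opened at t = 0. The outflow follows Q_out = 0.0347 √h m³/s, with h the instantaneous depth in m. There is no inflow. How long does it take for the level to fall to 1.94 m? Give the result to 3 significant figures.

257 s

A dh/dt = −Q_out = −0.0347 √h.
Separate and integrate: 2(√h − √h₀) = −(0.0347/A) t.
t = 2A(√h₀ − √h)/0.0347 = 2·5.31·(√4.99 − √1.94)/0.0347
  = 10.620 × (2.2338 − 1.3928) / 0.0347 = 257.39 s.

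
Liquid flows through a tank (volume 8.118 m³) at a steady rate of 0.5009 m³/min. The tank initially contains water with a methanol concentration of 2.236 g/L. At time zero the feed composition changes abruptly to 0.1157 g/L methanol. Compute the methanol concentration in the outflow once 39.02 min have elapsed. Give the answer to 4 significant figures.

Unsteady species balance (constant V, well mixed): V dC/dt = Q(C_in − C).
Time constant τ = V/Q = 8.118/0.5009 = 16.2068 min.
Integrating: C(t) = C_in + (C₀ − C_in) e^(−t/τ).
C(39.02) = 0.1157 + (2.236 − 0.1157)·e^(−39.02/16.2068) = 0.1157 + (2.12030)·0.0900287 = 0.306588 g/L.

0.3066 g/L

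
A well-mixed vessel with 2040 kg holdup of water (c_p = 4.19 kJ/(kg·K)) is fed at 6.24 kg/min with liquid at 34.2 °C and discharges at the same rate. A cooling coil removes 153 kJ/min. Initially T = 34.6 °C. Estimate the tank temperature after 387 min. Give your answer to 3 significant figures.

30.3 °C

M c_p dT/dt = ṁ c_p (T_in − T) − Q̇.
τ = M/ṁ = 326.92 min; T_ss = T_in − Q̇/(ṁ c_p) = 34.2 − 153/(6.24·4.19) = 28.348 °C.
Solution: T(t) = T_ss + (T₀ − T_ss) e^(−t/τ).
T(387) = 28.348 + (6.2518)·e^(−387/326.92) = 28.348 + (6.2518)·0.30612 = 30.262 °C.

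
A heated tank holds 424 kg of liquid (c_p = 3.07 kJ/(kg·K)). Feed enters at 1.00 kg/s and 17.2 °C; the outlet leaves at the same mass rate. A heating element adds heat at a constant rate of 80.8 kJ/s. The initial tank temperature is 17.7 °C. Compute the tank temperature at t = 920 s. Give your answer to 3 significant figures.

Unsteady energy balance on the tank contents: M c_p dT/dt = ṁ c_p (T_in − T) + 80.8.
τ = M/ṁ = 424.00 s; T_ss = T_in + Q̇/(ṁ c_p) = 17.2 + 80.8/(1.00·3.07) = 43.519 °C.
Integrating: T(t) = T_ss + (T₀ − T_ss) e^(−t/τ).
T(920) = 43.519 + (-25.819)·e^(−920/424.00) = 43.519 + (-25.819)·0.11420 = 40.571 °C.

40.6 °C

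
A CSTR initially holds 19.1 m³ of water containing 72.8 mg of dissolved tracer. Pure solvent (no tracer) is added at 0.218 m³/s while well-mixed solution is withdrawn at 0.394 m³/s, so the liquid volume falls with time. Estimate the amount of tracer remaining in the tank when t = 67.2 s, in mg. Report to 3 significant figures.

Let m(t) be the amount of tracer. Volume: V(t) = V₀ + (Q_in − Q_out) t = 19.1 − 0.17600 t; V(67.2) = 7.2728 m³.
No tracer enters, so dm/dt = −Q_out · (m/V).
dm/m = −Q_out dt/(V₀ − 0.17600 t); integrating gives ln(m/m₀) = −(Q_out/(Q_in−Q_out)) ln(V/V₀).
m = m₀ (V₀/V)^(Q_out/(Q_in−Q_out)) = 72.8 × (19.1/7.2728)^(-2.2386) = 8.3830 mg.

8.38 mg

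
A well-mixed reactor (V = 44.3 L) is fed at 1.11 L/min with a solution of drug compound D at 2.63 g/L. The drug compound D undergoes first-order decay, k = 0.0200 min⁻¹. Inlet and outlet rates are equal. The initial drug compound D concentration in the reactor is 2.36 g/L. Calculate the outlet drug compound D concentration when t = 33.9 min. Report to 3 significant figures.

Accumulation = in − out − consumed: V dC/dt = Q C_in − Q C − k V C.
This is linear with rate a = Q/V + k = 0.045056 min⁻¹.
C_ss = Q C_in/(Q + kV) = 1.4626 g/L; C(t) = C_ss + (C₀ − C_ss) e^(−a t).
C(33.9) = 1.4626 + (0.89742)·e^(−0.045056·33.9) = 1.4626 + (0.89742)·0.21710 = 1.6574 g/L.

1.66 g/L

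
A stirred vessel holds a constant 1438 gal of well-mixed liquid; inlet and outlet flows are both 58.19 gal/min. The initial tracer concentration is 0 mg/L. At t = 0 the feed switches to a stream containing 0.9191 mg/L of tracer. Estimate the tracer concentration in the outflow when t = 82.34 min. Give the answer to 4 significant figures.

0.8863 mg/L

Mass balance on the solute (V constant): V dC/dt = Q(C_in − C).
So dC/dt = (C_in − C)/τ with τ = V/Q = 1438/58.19 = 24.7121 min.
This is linear first-order; C(t) = C_in + (C₀ − C_in) e^(−t/τ).
C(82.34) = 0.9191 + (0 − 0.9191)·e^(−82.34/24.7121) = 0.9191 + (-0.919100)·0.0357229 = 0.886267 mg/L.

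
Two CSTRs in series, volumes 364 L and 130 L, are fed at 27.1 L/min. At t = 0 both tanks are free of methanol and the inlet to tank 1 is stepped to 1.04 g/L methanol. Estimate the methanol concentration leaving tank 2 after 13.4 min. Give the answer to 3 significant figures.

Time constants: τᵢ = Vᵢ/Q for each well-mixed tank.
τ₁ = 364/27.1 = 13.432 min; τ₂ = 130/27.1 = 4.7970 min.
Solving the cascade with C₁(0)=C₂(0)=0 gives C₂(t) = C_in[1 − (τ₁ e^(−t/τ₁) − τ₂ e^(−t/τ₂))/(τ₁ − τ₂)].
At t = 13.4: e^(−t/τ₁) = 0.36875, e^(−t/τ₂) = 0.061214.
C₂ = 1.04·[1 − (13.432·0.36875 − 4.7970·0.061214)/(8.6347)] = 1.04·0.46040 = 0.47881 g/L.

0.479 g/L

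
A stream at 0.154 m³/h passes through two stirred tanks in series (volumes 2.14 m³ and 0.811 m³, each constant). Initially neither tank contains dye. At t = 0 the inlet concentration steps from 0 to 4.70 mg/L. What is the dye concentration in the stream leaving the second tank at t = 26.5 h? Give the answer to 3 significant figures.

3.59 mg/L

Species balance on tank i: dCᵢ/dt = (Cᵢ₋₁ − Cᵢ)/τᵢ with τᵢ = Vᵢ/Q.
τ₁ = 2.14/0.154 = 13.896 h; τ₂ = 0.811/0.154 = 5.2662 h.
Solving the cascade with C₁(0)=C₂(0)=0 gives C₂(t) = C_in[1 − (τ₁ e^(−t/τ₁) − τ₂ e^(−t/τ₂))/(τ₁ − τ₂)].
At t = 26.5: e^(−t/τ₁) = 0.14852, e^(−t/τ₂) = 0.0065254.
C₂ = 4.70·[1 − (13.896·0.14852 − 5.2662·0.0065254)/(8.6299)] = 4.70·0.76482 = 3.5947 mg/L.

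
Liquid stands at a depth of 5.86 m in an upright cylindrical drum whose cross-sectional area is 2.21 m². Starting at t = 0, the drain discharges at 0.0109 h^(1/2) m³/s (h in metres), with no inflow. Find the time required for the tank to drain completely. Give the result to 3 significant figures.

A dh/dt = −Q_out = −0.0109 √h.
Separate and integrate: 2(√h − √h₀) = −(0.0109/A) t.
Tank is empty when √h = 0: t_empty = 2A√h₀/0.0109.
t_empty = 2·2.21·√5.86/0.0109 = 4.4200·2.4207/0.0109 = 981.62 s.

982 s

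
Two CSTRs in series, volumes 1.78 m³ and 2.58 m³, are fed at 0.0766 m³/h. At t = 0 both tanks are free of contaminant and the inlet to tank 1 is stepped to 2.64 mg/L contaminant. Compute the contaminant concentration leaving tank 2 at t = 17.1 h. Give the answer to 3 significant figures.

Each tank obeys Vᵢ dCᵢ/dt = Q(Cᵢ₋₁ − Cᵢ), so τᵢ = Vᵢ/Q.
τ₁ = 1.78/0.0766 = 23.238 h; τ₂ = 2.58/0.0766 = 33.681 h.
Solving the cascade with C₁(0)=C₂(0)=0 gives C₂(t) = C_in[1 − (τ₁ e^(−t/τ₁) − τ₂ e^(−t/τ₂))/(τ₁ − τ₂)].
At t = 17.1: e^(−t/τ₁) = 0.47909, e^(−t/τ₂) = 0.60188.
C₂ = 2.64·[1 − (23.238·0.47909 − 33.681·0.60188)/(-10.444)] = 2.64·0.12490 = 0.32974 mg/L.

0.330 mg/L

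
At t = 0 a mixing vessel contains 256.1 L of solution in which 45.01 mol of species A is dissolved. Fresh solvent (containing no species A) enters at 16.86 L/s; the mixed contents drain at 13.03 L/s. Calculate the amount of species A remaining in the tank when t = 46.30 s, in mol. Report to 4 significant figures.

7.515 mol

Total volume: dV/dt = Q_in − Q_out = 3.83000 L/s, so V(t) = 256.1 + 3.83000 t and V(46.30) = 433.429 L.
Species balance (pure solvent in): dm/dt = −Q_out · m/V(t).
Separate: dm/m = −Q_out dt/V(t) ⇒ ln(m/m₀) = −(Q_out/(Q_in−Q_out)) ln(V/V₀).
m = m₀ (V₀/V)^(Q_out/(Q_in−Q_out)) = 45.01 × (256.1/433.429)^(3.40209) = 7.51455 mol.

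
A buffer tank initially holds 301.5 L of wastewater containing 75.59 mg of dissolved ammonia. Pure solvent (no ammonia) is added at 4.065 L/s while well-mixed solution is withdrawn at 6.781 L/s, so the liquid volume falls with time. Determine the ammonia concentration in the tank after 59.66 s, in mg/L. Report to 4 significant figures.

Total volume: dV/dt = Q_in − Q_out = -2.71600 L/s, so V(t) = 301.5 − 2.71600 t and V(59.66) = 139.463 L.
Species balance (pure solvent in): dm/dt = −Q_out · m/V(t).
dm/m = −Q_out dt/(V₀ − 2.71600 t); integrating gives ln(m/m₀) = −(Q_out/(Q_in−Q_out)) ln(V/V₀).
m = m₀ (V₀/V)^(Q_out/(Q_in−Q_out)) = 75.59 × (301.5/139.463)^(-2.49669) = 11.0282 mg.
C = m/V = 11.0282/139.463 = 0.0790763 mg/L.

0.07908 mg/L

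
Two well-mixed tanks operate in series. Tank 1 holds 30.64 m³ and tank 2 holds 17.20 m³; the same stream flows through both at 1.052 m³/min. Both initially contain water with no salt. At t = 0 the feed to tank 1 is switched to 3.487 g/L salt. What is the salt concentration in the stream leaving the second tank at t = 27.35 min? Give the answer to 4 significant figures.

1.216 g/L

Each tank obeys Vᵢ dCᵢ/dt = Q(Cᵢ₋₁ − Cᵢ), so τᵢ = Vᵢ/Q.
τ₁ = 30.64/1.052 = 29.1255 min; τ₂ = 17.20/1.052 = 16.3498 min.
Tank 1: C₁ = C_in(1 − e^(−t/τ₁)). Tank 2 (τ₁ ≠ τ₂): C₂ = C_in[1 − (τ₁ e^(−t/τ₁) − τ₂ e^(−t/τ₂))/(τ₁ − τ₂)].
At t = 27.35: e^(−t/τ₁) = 0.391003, e^(−t/τ₂) = 0.187720.
C₂ = 3.487·[1 − (29.1255·0.391003 − 16.3498·0.187720)/(12.7757)] = 3.487·0.348844 = 1.21642 g/L.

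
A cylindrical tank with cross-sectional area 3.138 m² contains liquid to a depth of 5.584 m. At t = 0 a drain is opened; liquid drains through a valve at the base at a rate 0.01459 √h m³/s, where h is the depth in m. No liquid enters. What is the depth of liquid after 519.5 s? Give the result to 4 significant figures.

1.335 m

With no inflow, A dh/dt = −0.01459 √h.
∫ h^(−1/2) dh = −(0.01459/A) ∫ dt, giving 2√h = 2√h₀ − (0.01459/A) t.
√h = √5.584 − 0.01459·519.5/(2·3.138) = 2.36305 − 1.20770 = 1.15535.
h = 1.15535² = 1.33484 m.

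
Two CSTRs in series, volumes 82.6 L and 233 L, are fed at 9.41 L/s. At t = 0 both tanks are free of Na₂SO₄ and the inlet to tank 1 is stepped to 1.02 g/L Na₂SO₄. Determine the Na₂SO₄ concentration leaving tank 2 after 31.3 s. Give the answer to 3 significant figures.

0.589 g/L

Each tank obeys Vᵢ dCᵢ/dt = Q(Cᵢ₋₁ − Cᵢ), so τᵢ = Vᵢ/Q.
τ₁ = 82.6/9.41 = 8.7779 s; τ₂ = 233/9.41 = 24.761 s.
Solving the cascade with C₁(0)=C₂(0)=0 gives C₂(t) = C_in[1 − (τ₁ e^(−t/τ₁) − τ₂ e^(−t/τ₂))/(τ₁ − τ₂)].
At t = 31.3: e^(−t/τ₁) = 0.028275, e^(−t/τ₂) = 0.28250.
C₂ = 1.02·[1 − (8.7779·0.028275 − 24.761·0.28250)/(-15.983)] = 1.02·0.57788 = 0.58944 g/L.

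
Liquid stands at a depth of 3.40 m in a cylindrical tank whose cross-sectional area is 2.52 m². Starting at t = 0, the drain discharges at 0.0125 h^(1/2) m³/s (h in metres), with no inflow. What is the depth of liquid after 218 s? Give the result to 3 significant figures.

A dh/dt = −Q_out = −0.0125 √h.
Separate and integrate: 2(√h − √h₀) = −(0.0125/A) t.
√h = √3.40 − 0.0125·218/(2·2.52) = 1.8439 − 0.54067 = 1.3032.
h = 1.3032² = 1.6984 m.

1.70 m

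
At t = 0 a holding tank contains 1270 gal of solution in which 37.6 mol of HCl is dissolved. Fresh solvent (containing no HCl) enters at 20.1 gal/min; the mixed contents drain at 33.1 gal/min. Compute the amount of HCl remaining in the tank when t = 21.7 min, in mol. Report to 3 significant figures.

Total volume: dV/dt = Q_in − Q_out = -13.000 gal/min, so V(t) = 1270 − 13.000 t and V(21.7) = 987.90 gal.
Solute balance: dm/dt = 0 − Q_out C = −Q_out m/V(t).
dm/m = −Q_out dt/(V₀ − 13.000 t); integrating gives ln(m/m₀) = −(Q_out/(Q_in−Q_out)) ln(V/V₀).
m = m₀ (V₀/V)^(Q_out/(Q_in−Q_out)) = 37.6 × (1270/987.90)^(-2.5462) = 19.835 mol.

19.8 mol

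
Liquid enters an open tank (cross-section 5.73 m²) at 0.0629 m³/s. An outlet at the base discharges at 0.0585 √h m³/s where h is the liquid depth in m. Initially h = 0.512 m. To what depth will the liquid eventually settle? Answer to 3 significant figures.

Volume balance on the tank: A dh/dt = Q_in − 0.0585 √h. At steady state dh/dt = 0:
Q_in = 0.0585 √h_ss ⇒ √h_ss = 0.0629/0.0585 = 1.0752.
h_ss = 1.0752² = 1.1561 m. (Since h₀ = 0.512 m < h_ss, the level will rise toward this value.)

1.16 m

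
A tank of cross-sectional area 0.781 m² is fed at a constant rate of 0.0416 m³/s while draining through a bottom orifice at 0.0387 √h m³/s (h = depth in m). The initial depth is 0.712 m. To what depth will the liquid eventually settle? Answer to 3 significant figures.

1.16 m

Level balance: A dh/dt = 0.0416 − 0.0387 √h. Setting dh/dt = 0:
Q_in = 0.0387 √h_ss ⇒ √h_ss = 0.0416/0.0387 = 1.0749.
h_ss = 1.0749² = 1.1555 m. (Since h₀ = 0.712 m < h_ss, the level will rise toward this value.)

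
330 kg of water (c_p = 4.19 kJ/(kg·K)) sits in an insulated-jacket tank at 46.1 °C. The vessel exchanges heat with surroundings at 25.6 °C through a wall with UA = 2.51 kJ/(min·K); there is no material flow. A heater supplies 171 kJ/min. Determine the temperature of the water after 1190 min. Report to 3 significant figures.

Heat balance on the well-mixed liquid: M c_p dT/dt = −UA(T − T_amb) + Q̇.
dT/dt = (T_ss − T)/τ with T_ss = T_amb + Q̇/UA = 25.6 + 171/2.51 = 93.727 °C, τ = M c_p/UA = 330·4.19/2.51 = 550.88 min.
Integrating: T(t) = T_ss + (T₀ − T_ss) e^(−t/τ).
T(1190) = 93.727 + (-47.627)·0.11530 = 88.236 °C.

88.2 °C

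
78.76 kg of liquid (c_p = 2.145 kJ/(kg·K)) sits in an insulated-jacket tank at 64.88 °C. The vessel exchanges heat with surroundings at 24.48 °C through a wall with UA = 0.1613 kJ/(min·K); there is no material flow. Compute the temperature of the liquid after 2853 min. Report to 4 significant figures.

M c_p dT/dt = −UA(T − T_amb).
dT/dt = (T_ss − T)/τ with T_ss = T_amb = 24.4800 °C, τ = M c_p/UA = 78.76·2.145/0.1613 = 1047.37 min.
This is linear first-order; T(t) = T_ss + (T₀ − T_ss) e^(−t/τ).
T(2853) = 24.4800 + (40.4000)·0.0656134 = 27.1308 °C.

27.13 °C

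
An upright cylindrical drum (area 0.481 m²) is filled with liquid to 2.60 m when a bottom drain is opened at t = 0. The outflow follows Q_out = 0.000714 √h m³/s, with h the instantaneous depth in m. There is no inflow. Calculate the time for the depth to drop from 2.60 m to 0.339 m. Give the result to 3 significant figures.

1390 s

With no inflow, A dh/dt = −0.000714 √h.
This is separable: 2 d(√h)/dt = −0.000714/A, so √h = √h₀ − (0.000714/(2A)) t.
t = 2A(√h₀ − √h)/0.000714 = 2·0.481·(√2.60 − √0.339)/0.000714
  = 0.96200 × (1.6125 − 0.58224) / 0.000714 = 1388.0 s.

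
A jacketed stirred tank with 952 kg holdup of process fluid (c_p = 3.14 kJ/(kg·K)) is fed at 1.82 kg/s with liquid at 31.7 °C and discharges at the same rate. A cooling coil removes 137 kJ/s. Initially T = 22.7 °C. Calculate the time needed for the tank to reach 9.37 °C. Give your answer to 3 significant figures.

1160 s

Heat balance on the well-mixed liquid: M c_p dT/dt = ṁ c_p (T_in − T) − 137.
τ = M/ṁ = 523.08 s; T_ss = T_in − Q̇/(ṁ c_p) = 7.7272 °C.
T(t) = T_ss + (T₀ − T_ss) e^(−t/τ). Set T = 9.37:
e^(−t/τ) = (9.37 − 7.7272)/(22.7 − 7.7272) = 0.10972
t = −523.08 · ln(0.10972) = 1155.9 s.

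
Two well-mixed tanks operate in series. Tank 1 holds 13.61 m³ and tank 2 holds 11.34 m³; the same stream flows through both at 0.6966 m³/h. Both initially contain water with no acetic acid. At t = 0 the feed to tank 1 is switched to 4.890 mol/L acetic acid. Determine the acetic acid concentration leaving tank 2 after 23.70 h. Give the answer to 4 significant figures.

Time constants: τᵢ = Vᵢ/Q for each well-mixed tank.
τ₁ = 13.61/0.6966 = 19.5378 h; τ₂ = 11.34/0.6966 = 16.2791 h.
Solving the cascade with C₁(0)=C₂(0)=0 gives C₂(t) = C_in[1 − (τ₁ e^(−t/τ₁) − τ₂ e^(−t/τ₂))/(τ₁ − τ₂)].
At t = 23.70: e^(−t/τ₁) = 0.297293, e^(−t/τ₂) = 0.233200.
C₂ = 4.890·[1 − (19.5378·0.297293 − 16.2791·0.233200)/(3.25869)] = 4.890·0.382524 = 1.87054 mol/L.

1.871 mol/L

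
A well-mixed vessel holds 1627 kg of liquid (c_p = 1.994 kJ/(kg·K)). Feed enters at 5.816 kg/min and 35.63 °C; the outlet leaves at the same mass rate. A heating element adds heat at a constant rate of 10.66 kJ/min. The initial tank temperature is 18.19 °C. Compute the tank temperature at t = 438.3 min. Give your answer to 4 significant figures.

First-law balance (no shaft work): M c_p dT/dt = ṁ c_p (T_in − T) + 10.66.
τ = M/ṁ = 279.746 min; T_ss = T_in + Q̇/(ṁ c_p) = 35.63 + 10.66/(5.816·1.994) = 36.5492 °C.
T approaches T_ss exponentially: T(t) = T_ss + (T₀ − T_ss) e^(−t/τ).
T(438.3) = 36.5492 + (-18.3592)·e^(−438.3/279.746) = 36.5492 + (-18.3592)·0.208716 = 32.7173 °C.

32.72 °C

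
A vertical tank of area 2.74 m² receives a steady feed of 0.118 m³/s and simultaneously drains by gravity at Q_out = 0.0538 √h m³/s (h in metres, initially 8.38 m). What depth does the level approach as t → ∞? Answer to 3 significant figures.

4.81 m

Level balance: A dh/dt = 0.118 − 0.0538 √h. Setting dh/dt = 0:
Q_in = 0.0538 √h_ss ⇒ √h_ss = 0.118/0.0538 = 2.1933.
h_ss = 2.1933² = 4.8106 m. (Since h₀ = 8.38 m > h_ss, the level will fall toward this value.)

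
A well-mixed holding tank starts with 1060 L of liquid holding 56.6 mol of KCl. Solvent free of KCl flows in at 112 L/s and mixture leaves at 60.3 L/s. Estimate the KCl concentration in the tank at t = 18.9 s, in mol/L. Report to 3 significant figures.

Total volume: dV/dt = Q_in − Q_out = 51.700 L/s, so V(t) = 1060 + 51.700 t and V(18.9) = 2037.1 L.
No KCl enters, so dm/dt = −Q_out · (m/V).
dm/m = −Q_out dt/(V₀ + 51.700 t); integrating gives ln(m/m₀) = −(Q_out/(Q_in−Q_out)) ln(V/V₀).
m = m₀ (V₀/V)^(Q_out/(Q_in−Q_out)) = 56.6 × (1060/2037.1)^(1.1663) = 26.419 mol.
C = m/V = 26.419/2037.1 = 0.012969 mol/L.

0.0130 mol/L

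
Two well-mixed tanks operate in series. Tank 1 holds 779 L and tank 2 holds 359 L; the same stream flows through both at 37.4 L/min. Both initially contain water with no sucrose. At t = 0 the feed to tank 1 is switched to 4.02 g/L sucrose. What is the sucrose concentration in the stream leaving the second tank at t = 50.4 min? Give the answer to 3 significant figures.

Each tank obeys Vᵢ dCᵢ/dt = Q(Cᵢ₋₁ − Cᵢ), so τᵢ = Vᵢ/Q.
τ₁ = 779/37.4 = 20.829 min; τ₂ = 359/37.4 = 9.5989 min.
Solving the cascade with C₁(0)=C₂(0)=0 gives C₂(t) = C_in[1 − (τ₁ e^(−t/τ₁) − τ₂ e^(−t/τ₂))/(τ₁ − τ₂)].
At t = 50.4: e^(−t/τ₁) = 0.088947, e^(−t/τ₂) = 0.0052444.
C₂ = 4.02·[1 − (20.829·0.088947 − 9.5989·0.0052444)/(11.230)] = 4.02·0.83951 = 3.3748 g/L.

3.37 g/L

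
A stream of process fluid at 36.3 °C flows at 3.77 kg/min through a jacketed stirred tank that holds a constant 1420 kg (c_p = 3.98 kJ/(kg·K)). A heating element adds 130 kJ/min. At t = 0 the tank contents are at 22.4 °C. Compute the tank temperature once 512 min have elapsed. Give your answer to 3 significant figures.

M c_p dT/dt = ṁ c_p (T_in − T) + Q̇.
τ = M/ṁ = 376.66 min; T_ss = T_in + Q̇/(ṁ c_p) = 36.3 + 130/(3.77·3.98) = 44.964 °C.
Integrating: T(t) = T_ss + (T₀ − T_ss) e^(−t/τ).
T(512) = 44.964 + (-22.564)·e^(−512/376.66) = 44.964 + (-22.564)·0.25683 = 39.169 °C.

39.2 °C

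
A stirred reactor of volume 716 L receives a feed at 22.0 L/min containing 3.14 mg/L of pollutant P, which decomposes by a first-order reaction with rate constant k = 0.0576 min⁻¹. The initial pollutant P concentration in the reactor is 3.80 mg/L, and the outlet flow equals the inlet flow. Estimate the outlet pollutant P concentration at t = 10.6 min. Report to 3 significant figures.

Species balance: V dC/dt = Q C_in − Q C − k V C.
This is linear with rate a = Q/V + k = 0.088326 min⁻¹.
C_ss = Q C_in/(Q + kV) = 1.0923 mg/L; C(t) = C_ss + (C₀ − C_ss) e^(−a t).
C(10.6) = 1.0923 + (2.7077)·e^(−0.088326·10.6) = 1.0923 + (2.7077)·0.39209 = 2.1540 mg/L.

2.15 mg/L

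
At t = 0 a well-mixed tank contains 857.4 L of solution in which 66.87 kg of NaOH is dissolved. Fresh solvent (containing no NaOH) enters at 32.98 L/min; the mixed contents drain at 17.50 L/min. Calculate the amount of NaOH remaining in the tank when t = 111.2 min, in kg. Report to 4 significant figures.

19.26 kg

Let m(t) be the amount of NaOH. Volume: V(t) = V₀ + (Q_in − Q_out) t = 857.4 + 15.4800 t; V(111.2) = 2578.78 L.
No NaOH enters, so dm/dt = −Q_out · (m/V).
dm/m = −Q_out dt/(V₀ + 15.4800 t); integrating gives ln(m/m₀) = −(Q_out/(Q_in−Q_out)) ln(V/V₀).
m = m₀ (V₀/V)^(Q_out/(Q_in−Q_out)) = 66.87 × (857.4/2578.78)^(1.13049) = 19.2573 kg.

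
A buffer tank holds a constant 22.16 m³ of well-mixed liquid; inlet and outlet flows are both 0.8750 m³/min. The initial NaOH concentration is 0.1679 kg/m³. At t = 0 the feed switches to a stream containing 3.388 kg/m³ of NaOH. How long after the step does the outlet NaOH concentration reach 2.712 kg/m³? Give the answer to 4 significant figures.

Species balance: V dC/dt = Q(C_in − C) ⇒ τ = V/Q = 25.3257 min.
C(t) = C_in + (C₀ − C_in) e^(−t/τ). Set C = 2.712 and solve for t:
e^(−t/τ) = (C − C_in)/(C₀ − C_in) = (2.712 − 3.388)/(0.1679 − 3.388) = 0.209931
t = −τ ln(…) = 25.3257 × 1.56097 = 39.5328 min.

39.53 min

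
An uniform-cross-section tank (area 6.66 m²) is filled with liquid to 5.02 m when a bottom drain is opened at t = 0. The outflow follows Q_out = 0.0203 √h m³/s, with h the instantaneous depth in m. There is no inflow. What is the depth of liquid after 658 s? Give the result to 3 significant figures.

Accumulation of liquid (constant cross-section A): A dh/dt = −0.0203 √h.
∫ h^(−1/2) dh = −(0.0203/A) ∫ dt, giving 2√h = 2√h₀ − (0.0203/A) t.
√h = √5.02 − 0.0203·658/(2·6.66) = 2.2405 − 1.0028 = 1.2377.
h = 1.2377² = 1.5320 m.

1.53 m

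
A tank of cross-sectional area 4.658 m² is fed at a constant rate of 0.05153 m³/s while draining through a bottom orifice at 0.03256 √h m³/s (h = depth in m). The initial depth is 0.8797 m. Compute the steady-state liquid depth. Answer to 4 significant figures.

A dh/dt = Q_in − 0.03256 √h. Steady state requires inflow = outflow:
Q_in = 0.03256 √h_ss ⇒ √h_ss = 0.05153/0.03256 = 1.58262.
h_ss = 1.58262² = 2.50468 m. (Since h₀ = 0.8797 m < h_ss, the level will rise toward this value.)

2.505 m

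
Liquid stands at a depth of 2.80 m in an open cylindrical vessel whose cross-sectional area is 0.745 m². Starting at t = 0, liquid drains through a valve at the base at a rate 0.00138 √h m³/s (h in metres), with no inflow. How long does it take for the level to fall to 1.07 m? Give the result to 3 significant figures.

A dh/dt = −Q_out = −0.00138 √h.
∫ h^(−1/2) dh = −(0.00138/A) ∫ dt, giving 2√h = 2√h₀ − (0.00138/A) t.
t = 2A(√h₀ − √h)/0.00138 = 2·0.745·(√2.80 − √1.07)/0.00138
  = 1.4900 × (1.6733 − 1.0344) / 0.00138 = 689.84 s.

690 s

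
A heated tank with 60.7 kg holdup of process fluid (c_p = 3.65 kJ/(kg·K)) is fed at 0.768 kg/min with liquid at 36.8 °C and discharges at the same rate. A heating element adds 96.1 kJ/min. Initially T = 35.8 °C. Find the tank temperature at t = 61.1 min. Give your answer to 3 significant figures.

M c_p dT/dt = ṁ c_p (T_in − T) + Q̇.
τ = M/ṁ = 79.036 min; T_ss = T_in + Q̇/(ṁ c_p) = 36.8 + 96.1/(0.768·3.65) = 71.082 °C.
Solution: T(t) = T_ss + (T₀ − T_ss) e^(−t/τ).
T(61.1) = 71.082 + (-35.282)·e^(−61.1/79.036) = 71.082 + (-35.282)·0.46160 = 54.796 °C.

54.8 °C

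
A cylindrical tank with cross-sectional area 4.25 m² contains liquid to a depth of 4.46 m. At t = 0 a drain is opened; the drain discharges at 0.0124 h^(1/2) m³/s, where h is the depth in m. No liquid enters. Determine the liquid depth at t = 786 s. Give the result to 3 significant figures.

0.932 m

Accumulation of liquid (constant cross-section A): A dh/dt = −0.0124 √h.
∫ h^(−1/2) dh = −(0.0124/A) ∫ dt, giving 2√h = 2√h₀ − (0.0124/A) t.
√h = √4.46 − 0.0124·786/(2·4.25) = 2.1119 − 1.1466 = 0.96524.
h = 0.96524² = 0.93168 m.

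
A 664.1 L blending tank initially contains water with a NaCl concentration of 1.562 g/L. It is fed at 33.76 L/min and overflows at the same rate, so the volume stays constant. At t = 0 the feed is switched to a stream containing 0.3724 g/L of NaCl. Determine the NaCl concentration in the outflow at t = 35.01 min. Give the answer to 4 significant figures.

0.5731 g/L

Accumulation = in − out for the solute gives V dC/dt = Q(C_in − C).
Time constant τ = V/Q = 664.1/33.76 = 19.6712 min.
Integrating: C(t) = C_in + (C₀ − C_in) e^(−t/τ).
C(35.01) = 0.3724 + (1.562 − 0.3724)·e^(−35.01/19.6712) = 0.3724 + (1.18960)·0.168679 = 0.573060 g/L.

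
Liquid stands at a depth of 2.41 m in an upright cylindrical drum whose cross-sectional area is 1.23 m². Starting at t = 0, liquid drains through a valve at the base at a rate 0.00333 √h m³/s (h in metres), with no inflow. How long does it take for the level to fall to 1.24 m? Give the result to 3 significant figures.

Volume balance on the tank: A dh/dt = −0.00333 √h.
Separate and integrate: 2(√h − √h₀) = −(0.00333/A) t.
t = 2A(√h₀ − √h)/0.00333 = 2·1.23·(√2.41 − √1.24)/0.00333
  = 2.4600 × (1.5524 − 1.1136) / 0.00333 = 324.21 s.

324 s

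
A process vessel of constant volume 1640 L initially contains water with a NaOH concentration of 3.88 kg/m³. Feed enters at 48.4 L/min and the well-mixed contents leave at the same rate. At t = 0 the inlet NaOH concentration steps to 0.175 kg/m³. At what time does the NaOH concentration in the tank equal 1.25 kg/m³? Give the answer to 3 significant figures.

41.9 min

Species balance: V dC/dt = Q(C_in − C) ⇒ τ = V/Q = 33.884 min.
C(t) = C_in + (C₀ − C_in) e^(−t/τ). Set C = 1.25 and solve for t:
e^(−t/τ) = (C − C_in)/(C₀ − C_in) = (1.25 − 0.175)/(3.88 − 0.175) = 0.29015
t = −τ ln(…) = 33.884 × 1.2374 = 41.927 min.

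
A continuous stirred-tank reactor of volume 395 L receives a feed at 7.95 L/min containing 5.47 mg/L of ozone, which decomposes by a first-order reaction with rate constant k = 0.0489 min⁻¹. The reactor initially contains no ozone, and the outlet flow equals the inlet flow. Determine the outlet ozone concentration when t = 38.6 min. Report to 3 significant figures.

1.48 mg/L

V dC/dt = Q(C_in − C) − k V C.
This is linear with rate a = Q/V + k = 0.069027 min⁻¹.
C_ss = Q C_in/(Q + kV) = 1.5949 mg/L; C(t) = C_ss + (C₀ − C_ss) e^(−a t).
C(38.6) = 1.5949 + (-1.5949)·e^(−0.069027·38.6) = 1.5949 + (-1.5949)·0.069639 = 1.4839 mg/L.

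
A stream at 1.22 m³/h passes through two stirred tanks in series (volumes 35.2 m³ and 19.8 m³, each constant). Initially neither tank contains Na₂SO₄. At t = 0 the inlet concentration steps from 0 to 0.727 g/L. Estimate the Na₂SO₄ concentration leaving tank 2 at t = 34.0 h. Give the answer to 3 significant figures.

0.331 g/L

Time constants: τᵢ = Vᵢ/Q for each well-mixed tank.
τ₁ = 35.2/1.22 = 28.852 h; τ₂ = 19.8/1.22 = 16.230 h.
Tank 1: C₁ = C_in(1 − e^(−t/τ₁)). Tank 2 (τ₁ ≠ τ₂): C₂ = C_in[1 − (τ₁ e^(−t/τ₁) − τ₂ e^(−t/τ₂))/(τ₁ − τ₂)].
At t = 34.0: e^(−t/τ₁) = 0.30777, e^(−t/τ₂) = 0.12308.
C₂ = 0.727·[1 − (28.852·0.30777 − 16.230·0.12308)/(12.623)] = 0.727·0.45477 = 0.33062 g/L.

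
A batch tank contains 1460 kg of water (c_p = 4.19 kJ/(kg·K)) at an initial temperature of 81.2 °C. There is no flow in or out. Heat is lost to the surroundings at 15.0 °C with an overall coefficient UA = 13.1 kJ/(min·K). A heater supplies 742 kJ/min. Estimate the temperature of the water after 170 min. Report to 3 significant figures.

78.3 °C

Unsteady energy balance on the tank contents: M c_p dT/dt = −UA(T − T_amb) + Q̇.
dT/dt = (T_ss − T)/τ with T_ss = T_amb + Q̇/UA = 15.0 + 742/13.1 = 71.641 °C, τ = M c_p/UA = 1460·4.19/13.1 = 466.98 min.
This is linear first-order; T(t) = T_ss + (T₀ − T_ss) e^(−t/τ).
T(170) = 71.641 + (9.5588)·0.69486 = 78.283 °C.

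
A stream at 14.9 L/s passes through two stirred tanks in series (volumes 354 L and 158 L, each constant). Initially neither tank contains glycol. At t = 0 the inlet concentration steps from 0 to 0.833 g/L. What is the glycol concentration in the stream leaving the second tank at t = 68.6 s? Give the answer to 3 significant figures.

0.750 g/L

Each tank obeys Vᵢ dCᵢ/dt = Q(Cᵢ₋₁ − Cᵢ), so τᵢ = Vᵢ/Q.
τ₁ = 354/14.9 = 23.758 s; τ₂ = 158/14.9 = 10.604 s.
Solving the cascade with C₁(0)=C₂(0)=0 gives C₂(t) = C_in[1 − (τ₁ e^(−t/τ₁) − τ₂ e^(−t/τ₂))/(τ₁ − τ₂)].
At t = 68.6: e^(−t/τ₁) = 0.055721, e^(−t/τ₂) = 0.0015504.
C₂ = 0.833·[1 − (23.758·0.055721 − 10.604·0.0015504)/(13.154)] = 0.833·0.90061 = 0.75021 g/L.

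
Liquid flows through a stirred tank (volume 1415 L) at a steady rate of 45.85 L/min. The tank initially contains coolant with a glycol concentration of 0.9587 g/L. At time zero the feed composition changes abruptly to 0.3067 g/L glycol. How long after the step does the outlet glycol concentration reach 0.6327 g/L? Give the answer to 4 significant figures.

21.39 min

Transient balance on the dissolved component: V dC/dt = Q(C_in − C), so τ = V/Q = 30.8615 min.
C(t) = C_in + (C₀ − C_in) e^(−t/τ). Set C = 0.6327 and solve for t:
e^(−t/τ) = (C − C_in)/(C₀ − C_in) = (0.6327 − 0.3067)/(0.9587 − 0.3067) = 0.500000
t = −τ ln(…) = 30.8615 × 0.693147 = 21.3916 min.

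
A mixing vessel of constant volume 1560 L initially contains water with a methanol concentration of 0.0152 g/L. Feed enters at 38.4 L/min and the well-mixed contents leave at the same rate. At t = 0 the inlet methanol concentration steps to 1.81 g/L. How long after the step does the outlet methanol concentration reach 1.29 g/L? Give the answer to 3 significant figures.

Species balance: V dC/dt = Q(C_in − C) ⇒ τ = V/Q = 40.625 min.
C(t) = C_in + (C₀ − C_in) e^(−t/τ). Set C = 1.29 and solve for t:
e^(−t/τ) = (C − C_in)/(C₀ − C_in) = (1.29 − 1.81)/(0.0152 − 1.81) = 0.28973
t = −τ ln(…) = 40.625 × 1.2388 = 50.327 min.

50.3 min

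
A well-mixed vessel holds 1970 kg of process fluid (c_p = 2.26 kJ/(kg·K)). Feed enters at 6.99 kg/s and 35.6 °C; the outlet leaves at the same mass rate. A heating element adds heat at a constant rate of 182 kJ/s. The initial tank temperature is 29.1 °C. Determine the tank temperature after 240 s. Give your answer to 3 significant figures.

39.4 °C

Energy balance: M c_p dT/dt = ṁ c_p (T_in − T) + 182.
τ = M/ṁ = 281.83 s; T_ss = T_in + Q̇/(ṁ c_p) = 35.6 + 182/(6.99·2.26) = 47.121 °C.
Integrating: T(t) = T_ss + (T₀ − T_ss) e^(−t/τ).
T(240) = 47.121 + (-18.021)·e^(−240/281.83) = 47.121 + (-18.021)·0.42674 = 39.431 °C.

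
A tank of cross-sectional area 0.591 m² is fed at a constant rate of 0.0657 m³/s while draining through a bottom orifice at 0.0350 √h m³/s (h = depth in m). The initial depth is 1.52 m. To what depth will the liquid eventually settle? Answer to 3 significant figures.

3.52 m

A dh/dt = Q_in − 0.0350 √h. Steady state requires inflow = outflow:
Q_in = 0.0350 √h_ss ⇒ √h_ss = 0.0657/0.0350 = 1.8771.
h_ss = 1.8771² = 3.5237 m. (Since h₀ = 1.52 m < h_ss, the level will rise toward this value.)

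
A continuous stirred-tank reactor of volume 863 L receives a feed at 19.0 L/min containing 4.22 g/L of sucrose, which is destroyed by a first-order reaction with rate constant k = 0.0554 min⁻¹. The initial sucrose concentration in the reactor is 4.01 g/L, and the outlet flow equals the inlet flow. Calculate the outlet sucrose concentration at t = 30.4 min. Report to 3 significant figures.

Accumulation = in − out − consumed: V dC/dt = Q C_in − Q C − k V C.
This is linear with rate a = Q/V + k = 0.077416 min⁻¹.
C_ss = Q C_in/(Q + kV) = 1.2001 g/L; C(t) = C_ss + (C₀ − C_ss) e^(−a t).
C(30.4) = 1.2001 + (2.8099)·e^(−0.077416·30.4) = 1.2001 + (2.8099)·0.095040 = 1.4672 g/L.

1.47 g/L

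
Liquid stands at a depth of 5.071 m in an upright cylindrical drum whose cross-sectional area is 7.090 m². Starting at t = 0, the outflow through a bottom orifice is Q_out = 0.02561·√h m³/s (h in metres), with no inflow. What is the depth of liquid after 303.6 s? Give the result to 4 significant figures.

A dh/dt = −Q_out = −0.02561 √h.
This is separable: 2 d(√h)/dt = −0.02561/A, so √h = √h₀ − (0.02561/(2A)) t.
√h = √5.071 − 0.02561·303.6/(2·7.090) = 2.25189 − 0.548321 = 1.70357.
h = 1.70357² = 2.90214 m.

2.902 m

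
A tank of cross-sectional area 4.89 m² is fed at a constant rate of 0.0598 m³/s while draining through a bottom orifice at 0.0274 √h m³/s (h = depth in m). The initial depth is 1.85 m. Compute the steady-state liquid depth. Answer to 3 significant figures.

4.76 m

A dh/dt = Q_in − 0.0274 √h. Steady state requires inflow = outflow:
Q_in = 0.0274 √h_ss ⇒ √h_ss = 0.0598/0.0274 = 2.1825.
h_ss = 2.1825² = 4.7632 m. (Since h₀ = 1.85 m < h_ss, the level will rise toward this value.)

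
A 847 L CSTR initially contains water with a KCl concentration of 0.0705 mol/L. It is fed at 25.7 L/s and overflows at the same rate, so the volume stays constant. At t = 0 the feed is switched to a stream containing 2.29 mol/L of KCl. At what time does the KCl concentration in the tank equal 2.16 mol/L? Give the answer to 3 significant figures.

Accumulation = in − out for the solute gives V dC/dt = Q(C_in − C), so τ = V/Q = 32.957 s.
C(t) = C_in + (C₀ − C_in) e^(−t/τ). Set C = 2.16 and solve for t:
e^(−t/τ) = (C − C_in)/(C₀ − C_in) = (2.16 − 2.29)/(0.0705 − 2.29) = 0.058572
t = −τ ln(…) = 32.957 × 2.8375 = 93.516 s.

93.5 s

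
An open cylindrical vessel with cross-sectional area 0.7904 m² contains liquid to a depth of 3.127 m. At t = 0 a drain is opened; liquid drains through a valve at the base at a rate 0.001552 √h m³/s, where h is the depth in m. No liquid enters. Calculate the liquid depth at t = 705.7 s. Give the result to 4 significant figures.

1.157 m

A dh/dt = −Q_out = −0.001552 √h.
Separate and integrate: 2(√h − √h₀) = −(0.001552/A) t.
√h = √3.127 − 0.001552·705.7/(2·0.7904) = 1.76833 − 0.692843 = 1.07549.
h = 1.07549² = 1.15668 m.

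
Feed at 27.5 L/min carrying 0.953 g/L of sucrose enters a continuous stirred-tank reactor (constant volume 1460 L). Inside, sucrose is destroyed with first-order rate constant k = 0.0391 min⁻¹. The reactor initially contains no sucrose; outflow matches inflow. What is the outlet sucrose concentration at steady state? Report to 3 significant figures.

V dC/dt = Q(C_in − C) − k V C.
Steady state (dC/dt = 0): C_ss = Q C_in/(Q + kV) = C_in/(1 + kV/Q).
C_ss = 27.5·0.953/(27.5 + 0.0391·1460) = 26.207/84.586 = 0.30983 g/L.

0.310 g/L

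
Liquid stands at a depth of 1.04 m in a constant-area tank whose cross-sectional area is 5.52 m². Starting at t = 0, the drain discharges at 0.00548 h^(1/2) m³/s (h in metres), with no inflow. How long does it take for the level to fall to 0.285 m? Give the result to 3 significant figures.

979 s

With no inflow, A dh/dt = −0.00548 √h.
Separate and integrate: 2(√h − √h₀) = −(0.00548/A) t.
t = 2A(√h₀ − √h)/0.00548 = 2·5.52·(√1.04 − √0.285)/0.00548
  = 11.040 × (1.0198 − 0.53385) / 0.00548 = 978.99 s.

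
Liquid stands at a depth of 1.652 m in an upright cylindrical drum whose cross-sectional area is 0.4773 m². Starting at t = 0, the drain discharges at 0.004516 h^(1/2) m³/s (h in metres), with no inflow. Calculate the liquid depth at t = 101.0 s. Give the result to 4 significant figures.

0.6520 m

Accumulation of liquid (constant cross-section A): A dh/dt = −0.004516 √h.
Separate and integrate: 2(√h − √h₀) = −(0.004516/A) t.
√h = √1.652 − 0.004516·101.0/(2·0.4773) = 1.28530 − 0.477809 = 0.807493.
h = 0.807493² = 0.652045 m.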